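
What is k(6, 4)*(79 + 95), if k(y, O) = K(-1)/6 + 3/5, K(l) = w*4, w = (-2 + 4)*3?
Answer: 4002/5 ≈ 800.40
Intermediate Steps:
w = 6 (w = 2*3 = 6)
K(l) = 24 (K(l) = 6*4 = 24)
k(y, O) = 23/5 (k(y, O) = 24/6 + 3/5 = 24*(⅙) + 3*(⅕) = 4 + ⅗ = 23/5)
k(6, 4)*(79 + 95) = 23*(79 + 95)/5 = (23/5)*174 = 4002/5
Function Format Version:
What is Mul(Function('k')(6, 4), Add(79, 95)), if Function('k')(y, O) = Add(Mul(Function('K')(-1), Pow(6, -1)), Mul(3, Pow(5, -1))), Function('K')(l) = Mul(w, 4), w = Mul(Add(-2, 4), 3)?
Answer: Rational(4002, 5) ≈ 800.40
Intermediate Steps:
w = 6 (w = Mul(2, 3) = 6)
Function('K')(l) = 24 (Function('K')(l) = Mul(6, 4) = 24)
Function('k')(y, O) = Rational(23, 5) (Function('k')(y, O) = Add(Mul(24, Pow(6, -1)), Mul(3, Pow(5, -1))) = Add(Mul(24, Rational(1, 6)), Mul(3, Rational(1, 5))) = Add(4, Rational(3, 5)) = Rational(23, 5))
Mul(Function('k')(6, 4), Add(79, 95)) = Mul(Rational(23, 5), Add(79, 95)) = Mul(Rational(23, 5), 174) = Rational(4002, 5)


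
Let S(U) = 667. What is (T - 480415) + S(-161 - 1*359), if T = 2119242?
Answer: 1639494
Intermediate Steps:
(T - 480415) + S(-161 - 1*359) = (2119242 - 480415) + 667 = 1638827 + 667 = 1639494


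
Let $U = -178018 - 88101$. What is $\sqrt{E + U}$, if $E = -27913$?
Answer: $4 i \sqrt{18377} \approx 542.25 i$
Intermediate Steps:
$U = -266119$
$\sqrt{E + U} = \sqrt{-27913 - 266119} = \sqrt{-294032} = 4 i \sqrt{18377}$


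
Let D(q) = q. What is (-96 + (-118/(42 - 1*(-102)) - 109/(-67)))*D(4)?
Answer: -459209/1206 ≈ -380.77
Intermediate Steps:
(-96 + (-118/(42 - 1*(-102)) - 109/(-67)))*D(4) = (-96 + (-118/(42 - 1*(-102)) - 109/(-67)))*4 = (-96 + (-118/(42 + 102) - 109*(-1/67)))*4 = (-96 + (-118/144 + 109/67))*4 = (-96 + (-118*1/144 + 109/67))*4 = (-96 + (-59/72 + 109/67))*4 = (-96 + 3895/4824)*4 = -459209/4824*4 = -459209/1206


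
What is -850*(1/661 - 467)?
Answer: 262383100/661 ≈ 3.9695e+5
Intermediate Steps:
-850*(1/661 - 467) = -850*(-308686/661) = 262383100/661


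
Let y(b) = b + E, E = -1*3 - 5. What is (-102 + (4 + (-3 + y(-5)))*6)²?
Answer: 30276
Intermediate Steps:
E = -8 (E = -3 - 5 = -8)
y(b) = -8 + b (y(b) = b - 8 = -8 + b)
(-102 + (4 + (-3 + y(-5)))*6)² = (-102 + (4 + (-3 + (-8 - 5)))*6)² = (-102 + (4 + (-3 - 13))*6)² = (-102 + (4 - 16)*6)² = (-102 - 12*6)² = (-102 - 72)² = (-174)² = 30276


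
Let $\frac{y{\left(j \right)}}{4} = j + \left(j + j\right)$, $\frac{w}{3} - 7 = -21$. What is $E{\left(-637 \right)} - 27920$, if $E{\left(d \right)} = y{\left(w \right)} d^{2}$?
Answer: $-204535496$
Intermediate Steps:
$w = -42$ ($w = 21 + 3 \left(-21\right) = 21 - 63 = -42$)
$y{\left(j \right)} = 12 j$ ($y{\left(j \right)} = 4 \left(j + \left(j + j\right)\right) = 4 \left(j + 2 j\right) = 4 \cdot 3 j = 12 j$)
$E{\left(d \right)} = - 504 d^{2}$ ($E{\left(d \right)} = 12 \left(-42\right) d^{2} = - 504 d^{2}$)
$E{\left(-637 \right)} - 27920 = - 504 \left(-637\right)^{2} - 27920 = \left(-504\right) 405769 - 27920 = -204507576 - 27920 = -204535496$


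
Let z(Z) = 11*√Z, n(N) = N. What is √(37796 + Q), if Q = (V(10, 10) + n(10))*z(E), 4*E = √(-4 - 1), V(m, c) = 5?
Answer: √(151184 + 330*5^(¼)*√I)/2 ≈ 194.64 + 0.22409*I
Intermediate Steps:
E = I*√5/4 (E = √(-4 - 1)/4 = √(-5)/4 = (I*√5)/4 = I*√5/4 ≈ 0.55902*I)
Q = 165*5^(¼)*√I/2 (Q = (5 + 10)*(11*√(I*√5/4)) = 15*(11*(5^(¼)*√I/2)) = 15*(11*5^(¼)*√I/2) = 165*5^(¼)*√I/2 ≈ 87.233 + 87.233*I)
√(37796 + Q) = √(37796 + 165*5^(¼)*√I/2)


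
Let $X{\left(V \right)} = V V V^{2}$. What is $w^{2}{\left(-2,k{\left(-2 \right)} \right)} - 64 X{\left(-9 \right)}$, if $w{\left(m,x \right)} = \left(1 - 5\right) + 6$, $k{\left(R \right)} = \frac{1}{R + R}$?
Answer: $-419900$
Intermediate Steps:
$k{\left(R \right)} = \frac{1}{2 R}$
$w{\left(m,x \right)} = 2$ ($w{\left(m,x \right)} = -4 + 6 = 2$)
$X{\left(V \right)} = V^{4}$ ($X{\left(V \right)} = V^{2} V^{2} = V^{4}$)
$w^{2}{\left(-2,k{\left(-2 \right)} \right)} - 64 X{\left(-9 \right)} = 2^{2} - 64 \left(-9\right)^{4} = 4 - 419904 = -419900$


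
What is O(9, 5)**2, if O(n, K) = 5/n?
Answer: 25/81 ≈ 0.30864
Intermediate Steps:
O(9, 5)**2 = (5/9)**2 = 25/81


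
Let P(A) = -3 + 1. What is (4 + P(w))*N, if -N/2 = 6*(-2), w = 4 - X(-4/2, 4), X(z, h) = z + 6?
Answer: 48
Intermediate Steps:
X(z, h) = 6 + z
w = 0 (w = 4 - (6 - 4/2) = 4 - (6 - 4*1/2) = 4 - (6 - 2) = 4 - 1*4 = 4 - 4 = 0)
N = 24 (N = -12*(-2) = -2*(-12) = 24)
P(A) = -2
(4 + P(w))*N = (4 - 2)*24 = 2*24 = 48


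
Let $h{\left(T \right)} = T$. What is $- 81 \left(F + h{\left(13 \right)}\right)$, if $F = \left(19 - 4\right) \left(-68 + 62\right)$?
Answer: $6237$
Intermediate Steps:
$F = -90$ ($F = 15 \left(-6\right) = -90$)
$- 81 \left(F + h{\left(13 \right)}\right) = - 81 \left(-90 + 13\right) = \left(-81\right) \left(-77\right) = 6237$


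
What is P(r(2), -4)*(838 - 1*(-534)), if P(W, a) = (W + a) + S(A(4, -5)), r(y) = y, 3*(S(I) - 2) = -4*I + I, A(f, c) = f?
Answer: -5488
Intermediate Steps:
S(I) = 2 - I (S(I) = 2 + (-4*I + I)/3 = 2 + (-3*I)/3 = 2 - I)
P(W, a) = -2 + W + a (P(W, a) = (W + a) + (2 - 1*4) = (W + a) + (2 - 4) = (W + a) - 2 = -2 + W + a)
P(r(2), -4)*(838 - 1*(-534)) = (-2 + 2 - 4)*(838 - 1*(-534)) = -4*(838 + 534) = -4*1372 = -5488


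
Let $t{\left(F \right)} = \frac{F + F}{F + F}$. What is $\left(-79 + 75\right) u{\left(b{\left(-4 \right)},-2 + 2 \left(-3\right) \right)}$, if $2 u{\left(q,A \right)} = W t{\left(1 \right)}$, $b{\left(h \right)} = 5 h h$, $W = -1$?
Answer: $2$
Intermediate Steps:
$t{\left(F \right)} = 1$ ($t{\left(F \right)} = \frac{2 F}{2 F} = 2 F \frac{1}{2 F} = 1$)
$b{\left(h \right)} = 5 h^{2}$
$u{\left(q,A \right)} = - \frac{1}{2}$ ($u{\left(q,A \right)} = \frac{\left(-1\right) 1}{2} = \frac{1}{2} \left(-1\right) = - \frac{1}{2}$)
$\left(-79 + 75\right) u{\left(b{\left(-4 \right)},-2 + 2 \left(-3\right) \right)} = \left(-79 + 75\right) \left(- \frac{1}{2}\right) = \left(-4\right) \left(- \frac{1}{2}\right) = 2$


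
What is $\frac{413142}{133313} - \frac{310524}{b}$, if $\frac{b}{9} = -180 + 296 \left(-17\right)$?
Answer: $\frac{5064712579}{521120517} \approx 9.7189$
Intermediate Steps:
$b = -46908$ ($b = 9 \left(-180 + 296 \left(-17\right)\right) = 9 \left(-180 - 5032\right) = 9 \left(-5212\right) = -46908$)
$\frac{413142}{133313} - \frac{310524}{b} = \frac{413142}{133313} - \frac{310524}{-46908} = 413142 \cdot \frac{1}{133313} - - \frac{25877}{3909} = \frac{413142}{133313} + \frac{25877}{3909} = \frac{5064712579}{521120517}$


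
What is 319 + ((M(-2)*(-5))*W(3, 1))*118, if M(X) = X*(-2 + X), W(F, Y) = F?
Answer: -13841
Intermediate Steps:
319 + ((M(-2)*(-5))*W(3, 1))*118 = 319 + ((-2*(-2 - 2)*(-5))*3)*118 = 319 + ((-2*(-4)*(-5))*3)*118 = 319 + ((8*(-5))*3)*118 = 319 - 40*3*118 = 319 - 120*118 = 319 - 14160 = -13841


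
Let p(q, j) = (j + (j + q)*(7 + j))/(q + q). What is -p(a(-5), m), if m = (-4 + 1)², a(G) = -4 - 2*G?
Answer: -83/4 ≈ -20.750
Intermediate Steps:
m = 9 (m = (-3)² = 9)
p(q, j) = (j + (7 + j)*(j + q))/(2*q) (p(q, j) = (j + (7 + j)*(j + q))/((2*q)) = (j + (7 + j)*(j + q))*(1/(2*q)) = (j + (7 + j)*(j + q))/(2*q))
-p(a(-5), m) = -(9² + 8*9 + (-4 - 2*(-5))*(7 + 9))/(2*(-4 - 2*(-5))) = -(81 + 72 + (-4 + 10)*16)/(2*(-4 + 10)) = -(81 + 72 + 6*16)/(2*6) = -(81 + 72 + 96)/(2*6) = -249/(2*6) = -1*83/4 = -83/4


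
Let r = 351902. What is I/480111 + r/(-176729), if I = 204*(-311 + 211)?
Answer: -57519097574/28283178973 ≈ -2.0337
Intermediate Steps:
I = -20400 (I = 204*(-100) = -20400)
I/480111 + r/(-176729) = -20400/480111 + 351902/(-176729) = -20400*1/480111 + 351902*(-1/176729) = -6800/160037 - 351902/176729 = -57519097574/28283178973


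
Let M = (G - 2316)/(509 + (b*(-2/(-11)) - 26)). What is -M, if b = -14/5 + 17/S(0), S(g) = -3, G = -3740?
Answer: 999240/79441 ≈ 12.578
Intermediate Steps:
b = -127/15 (b = -14/5 + 17/(-3) = -14*1/5 + 17*(-1/3) = -14/5 - 17/3 = -127/15 ≈ -8.4667)
M = -999240/79441 (M = (-3740 - 2316)/(509 + (-(-254)/(15*(-11)) - 26)) = -6056/(509 + (-(-254)*(-1)/(15*11) - 26)) = -6056/(509 + (-127/15*2/11 - 26)) = -6056/(509 + (-254/165 - 26)) = -6056/(509 - 4544/165) = -6056/79441/165 = -6056*165/79441 = -999240/79441 ≈ -12.578)
-M = -1*(-999240/79441) = 999240/79441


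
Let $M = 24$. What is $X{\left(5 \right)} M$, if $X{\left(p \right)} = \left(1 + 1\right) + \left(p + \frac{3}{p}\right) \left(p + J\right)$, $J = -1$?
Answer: $\frac{2928}{5} \approx 585.6$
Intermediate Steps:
$X{\left(p \right)} = 2 + \left(-1 + p\right) \left(p + \frac{3}{p}\right)$ ($X{\left(p \right)} = \left(1 + 1\right) + \left(p + \frac{3}{p}\right) \left(p - 1\right) = 2 + \left(p + \frac{3}{p}\right) \left(-1 + p\right) = 2 + \left(-1 + p\right) \left(p + \frac{3}{p}\right)$)
$X{\left(5 \right)} M = \left(5 + 5^{2} - 5 - \frac{3}{5}\right) 24 = \left(5 + 25 - 5 - \frac{3}{5}\right) 24 = \frac{122}{5} \cdot 24 = \frac{2928}{5}$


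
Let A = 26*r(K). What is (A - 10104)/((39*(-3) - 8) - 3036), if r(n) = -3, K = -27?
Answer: 10182/3161 ≈ 3.2211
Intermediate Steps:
A = -78 (A = 26*(-3) = -78)
(A - 10104)/((39*(-3) - 8) - 3036) = (-78 - 10104)/((39*(-3) - 8) - 3036) = -10182/((-117 - 8) - 3036) = -10182/(-125 - 3036) = -10182/(-3161) = -10182*(-1/3161) = 10182/3161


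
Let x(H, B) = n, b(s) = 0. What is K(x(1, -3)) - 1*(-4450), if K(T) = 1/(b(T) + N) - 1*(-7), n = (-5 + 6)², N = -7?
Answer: 31198/7 ≈ 4456.9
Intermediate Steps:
n = 1 (n = 1² = 1)
x(H, B) = 1
K(T) = 48/7 (K(T) = 1/(0 - 7) - 1*(-7) = 1/(-7) + 7 = -⅐ + 7 = 48/7)
K(x(1, -3)) - 1*(-4450) = 48/7 - 1*(-4450) = 48/7 + 4450 = 31198/7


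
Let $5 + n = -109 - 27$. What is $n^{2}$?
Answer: $19881$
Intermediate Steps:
$n = -141$ ($n = -5 - 136 = -141$)
$n^{2} = \left(-141\right)^{2} = 19881$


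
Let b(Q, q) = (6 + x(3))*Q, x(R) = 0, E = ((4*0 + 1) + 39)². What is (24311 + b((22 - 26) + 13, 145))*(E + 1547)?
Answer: 76676655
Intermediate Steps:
E = 1600 (E = ((0 + 1) + 39)² = (1 + 39)² = 40² = 1600)
b(Q, q) = 6*Q (b(Q, q) = (6 + 0)*Q = 6*Q)
(24311 + b((22 - 26) + 13, 145))*(E + 1547) = (24311 + 6*((22 - 26) + 13))*(1600 + 1547) = (24311 + 6*(-4 + 13))*3147 = (24311 + 6*9)*3147 = (24311 + 54)*3147 = 24365*3147 = 76676655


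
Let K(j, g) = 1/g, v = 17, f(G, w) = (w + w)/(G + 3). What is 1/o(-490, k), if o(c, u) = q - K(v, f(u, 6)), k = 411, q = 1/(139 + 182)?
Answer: -642/22147 ≈ -0.028988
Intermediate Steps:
q = 1/321 ≈ 0.0031153
f(G, w) = 2*w/(3 + G) (f(G, w) = (2*w)/(3 + G) = 2*w/(3 + G))
o(c, u) = -317/1284 - u/12 (o(c, u) = 1/321 - 1/(2*6/(3 + u)) = 1/321 - 1/(12/(3 + u)) = 1/321 - (¼ + u/12) = 1/321 + (-¼ - u/12) = -317/1284 - u/12)
1/o(-490, k) = 1/(-317/1284 - 1/12*411) = 1/(-317/1284 - 137/4) = 1/(-22147/642) = -642/22147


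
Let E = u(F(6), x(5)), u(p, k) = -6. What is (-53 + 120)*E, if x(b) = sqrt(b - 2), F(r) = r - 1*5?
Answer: -402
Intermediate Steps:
F(r) = -5 + r (F(r) = r - 5 = -5 + r)
x(b) = sqrt(-2 + b)
E = -6
(-53 + 120)*E = (-53 + 120)*(-6) = 67*(-6) = -402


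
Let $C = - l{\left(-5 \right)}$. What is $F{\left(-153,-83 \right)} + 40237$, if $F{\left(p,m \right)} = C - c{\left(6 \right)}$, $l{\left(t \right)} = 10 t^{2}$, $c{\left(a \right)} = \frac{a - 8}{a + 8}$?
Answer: $\frac{279910}{7} \approx 39987.0$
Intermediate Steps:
$c{\left(a \right)} = \frac{-8 + a}{8 + a}$
$C = -250$ ($C = - 10 \left(-5\right)^{2} = - 10 \cdot 25 = \left(-1\right) 250 = -250$)
$F{\left(p,m \right)} = - \frac{1749}{7}$ ($F{\left(p,m \right)} = -250 - \frac{-8 + 6}{8 + 6} = -250 - \frac{1}{14} \left(-2\right) = -250 - - \frac{1}{7} = -250 + \frac{1}{7} = - \frac{1749}{7}$)
$F{\left(-153,-83 \right)} + 40237 = - \frac{1749}{7} + 40237 = \frac{279910}{7}$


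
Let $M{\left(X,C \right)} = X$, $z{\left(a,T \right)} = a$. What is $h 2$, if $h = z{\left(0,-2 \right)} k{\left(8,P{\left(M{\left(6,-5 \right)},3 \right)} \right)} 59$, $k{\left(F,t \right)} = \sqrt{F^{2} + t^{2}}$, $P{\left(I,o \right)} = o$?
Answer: $0$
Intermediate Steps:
$h = 0$ ($h = 0 \sqrt{8^{2} + 3^{2}} \cdot 59 = 0 \sqrt{64 + 9} \cdot 59 = 0 \sqrt{73} \cdot 59 = 0 \cdot 59 = 0$)
$h 2 = 0 \cdot 2 = 0$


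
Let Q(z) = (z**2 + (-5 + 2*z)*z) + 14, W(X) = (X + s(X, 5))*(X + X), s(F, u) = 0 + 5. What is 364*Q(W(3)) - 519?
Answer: 2433185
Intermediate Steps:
s(F, u) = 5
W(X) = 2*X*(5 + X) (W(X) = (X + 5)*(X + X) = (5 + X)*(2*X) = 2*X*(5 + X))
Q(z) = 14 + z**2 + z*(-5 + 2*z) (Q(z) = (z**2 + z*(-5 + 2*z)) + 14 = 14 + z**2 + z*(-5 + 2*z))
364*Q(W(3)) - 519 = 364*(14 - 10*3*(5 + 3) + 3*(2*3*(5 + 3))**2) - 519 = 364*(14 - 10*3*8 + 3*(2*3*8)**2) - 519 = 364*(14 - 5*48 + 3*48**2) - 519 = 364*(14 - 240 + 3*2304) - 519 = 364*(14 - 240 + 6912) - 519 = 364*6686 - 519 = 2433704 - 519 = 2433185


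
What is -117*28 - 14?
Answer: -3290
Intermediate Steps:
-117*28 - 14 = -3276 - 14 = -3290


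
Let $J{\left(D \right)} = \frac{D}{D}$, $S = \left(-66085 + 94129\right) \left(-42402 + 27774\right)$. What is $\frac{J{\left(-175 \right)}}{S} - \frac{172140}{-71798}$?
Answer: $\frac{35308292250341}{14726761761168} \approx 2.3976$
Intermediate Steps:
$S = -410227632$ ($S = 28044 \left(-14628\right) = -410227632$)
$J{\left(D \right)} = 1$
$\frac{J{\left(-175 \right)}}{S} - \frac{172140}{-71798} = 1 \frac{1}{-410227632} - \frac{172140}{-71798} = 1 \left(- \frac{1}{410227632}\right) - - \frac{86070}{35899} = - \frac{1}{410227632} + \frac{86070}{35899} = \frac{35308292250341}{14726761761168}$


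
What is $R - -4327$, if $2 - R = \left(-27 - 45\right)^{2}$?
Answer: $-855$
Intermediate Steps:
$R = -5182$ ($R = 2 - \left(-27 - 45\right)^{2} = 2 - \left(-72\right)^{2} = 2 - 5184 = -5182$)
$R - -4327 = -5182 - -4327 = -5182 + 4327 = -855$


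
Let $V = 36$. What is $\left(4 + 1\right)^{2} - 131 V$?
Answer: $-4691$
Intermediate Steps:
$\left(4 + 1\right)^{2} - 131 V = \left(4 + 1\right)^{2} - 4716 = 5^{2} - 4716 = 25 - 4716 = -4691$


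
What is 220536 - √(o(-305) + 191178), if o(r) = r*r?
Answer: 220536 - √284203 ≈ 2.2000e+5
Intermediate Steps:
o(r) = r²
220536 - √(o(-305) + 191178) = 220536 - √((-305)² + 191178) = 220536 - √(93025 + 191178) = 220536 - √284203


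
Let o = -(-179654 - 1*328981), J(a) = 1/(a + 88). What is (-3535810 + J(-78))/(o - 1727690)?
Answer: 35358099/12190550 ≈ 2.9005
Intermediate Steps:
J(a) = 1/(88 + a)
o = 508635 (o = -(-179654 - 328981) = -1*(-508635) = 508635)
(-3535810 + J(-78))/(o - 1727690) = (-3535810 + 1/(88 - 78))/(508635 - 1727690) = (-3535810 + 1/10)/(-1219055) = (-3535810 + 1/10)*(-1/1219055) = -35358099/10*(-1/1219055) = 35358099/12190550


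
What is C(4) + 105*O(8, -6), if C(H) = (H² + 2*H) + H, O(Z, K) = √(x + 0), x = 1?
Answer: 133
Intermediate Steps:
O(Z, K) = 1 (O(Z, K) = √(1 + 0) = √1 = 1)
C(H) = H² + 3*H
C(4) + 105*O(8, -6) = 4*(3 + 4) + 105*1 = 4*7 + 105 = 28 + 105 = 133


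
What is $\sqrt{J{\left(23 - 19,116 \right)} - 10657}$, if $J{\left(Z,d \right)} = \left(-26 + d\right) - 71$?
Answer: $3 i \sqrt{1182} \approx 103.14 i$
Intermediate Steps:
$J{\left(Z,d \right)} = -97 + d$
$\sqrt{J{\left(23 - 19,116 \right)} - 10657} = \sqrt{\left(-97 + 116\right) - 10657} = \sqrt{19 - 10657} = \sqrt{-10638} = 3 i \sqrt{1182}$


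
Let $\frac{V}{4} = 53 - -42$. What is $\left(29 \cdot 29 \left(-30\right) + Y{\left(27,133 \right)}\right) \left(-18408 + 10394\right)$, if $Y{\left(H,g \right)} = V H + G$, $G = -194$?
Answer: $121524296$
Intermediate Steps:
$V = 380$ ($V = 4 \left(53 - -42\right) = 4 \left(53 + 42\right) = 4 \cdot 95 = 380$)
$Y{\left(H,g \right)} = -194 + 380 H$ ($Y{\left(H,g \right)} = 380 H - 194 = -194 + 380 H$)
$\left(29 \cdot 29 \left(-30\right) + Y{\left(27,133 \right)}\right) \left(-18408 + 10394\right) = \left(29 \cdot 29 \left(-30\right) + \left(-194 + 380 \cdot 27\right)\right) \left(-18408 + 10394\right) = \left(841 \left(-30\right) + \left(-194 + 10260\right)\right) \left(-8014\right) = \left(-25230 + 10066\right) \left(-8014\right) = \left(-15164\right) \left(-8014\right) = 121524296$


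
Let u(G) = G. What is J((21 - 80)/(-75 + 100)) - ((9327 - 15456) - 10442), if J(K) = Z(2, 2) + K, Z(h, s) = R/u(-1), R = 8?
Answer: 414016/25 ≈ 16561.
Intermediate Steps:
Z(h, s) = -8 (Z(h, s) = 8/(-1) = 8*(-1) = -8)
J(K) = -8 + K
J((21 - 80)/(-75 + 100)) - ((9327 - 15456) - 10442) = (-8 + (21 - 80)/(-75 + 100)) - ((9327 - 15456) - 10442) = (-8 - 59/25) - (-6129 - 10442) = (-8 - 59*1/25) - 1*(-16571) = (-8 - 59/25) + 16571 = -259/25 + 16571 = 414016/25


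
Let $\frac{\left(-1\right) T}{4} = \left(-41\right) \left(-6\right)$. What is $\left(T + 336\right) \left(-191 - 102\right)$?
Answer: $189864$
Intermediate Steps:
$T = -984$ ($T = - 4 \left(\left(-41\right) \left(-6\right)\right) = \left(-4\right) 246 = -984$)
$\left(T + 336\right) \left(-191 - 102\right) = \left(-984 + 336\right) \left(-191 - 102\right) = - 648 \left(-191 - 102\right) = \left(-648\right) \left(-293\right) = 189864$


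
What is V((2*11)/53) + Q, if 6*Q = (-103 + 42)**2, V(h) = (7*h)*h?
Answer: 10472617/16854 ≈ 621.37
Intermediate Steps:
V(h) = 7*h**2
Q = 3721/6 (Q = (-103 + 42)**2/6 = (1/6)*(-61)**2 = (1/6)*3721 = 3721/6 ≈ 620.17)
V((2*11)/53) + Q = 7*((2*11)/53)**2 + 3721/6 = 7*(22*(1/53))**2 + 3721/6 = 7*(22/53)**2 + 3721/6 = 7*(484/2809) + 3721/6 = 3388/2809 + 3721/6 = 10472617/16854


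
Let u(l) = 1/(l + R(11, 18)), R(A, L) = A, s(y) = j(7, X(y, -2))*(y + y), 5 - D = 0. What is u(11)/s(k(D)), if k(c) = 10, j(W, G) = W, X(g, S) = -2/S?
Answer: 1/3080 ≈ 0.00032468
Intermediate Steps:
D = 5 (D = 5 - 1*0 = 5 + 0 = 5)
s(y) = 14*y (s(y) = 7*(y + y) = 7*(2*y) = 14*y)
u(l) = 1/(11 + l) (u(l) = 1/(l + 11) = 1/(11 + l))
u(11)/s(k(D)) = 1/((11 + 11)*((14*10))) = 1/(22*140) = (1/22)*(1/140) = 1/3080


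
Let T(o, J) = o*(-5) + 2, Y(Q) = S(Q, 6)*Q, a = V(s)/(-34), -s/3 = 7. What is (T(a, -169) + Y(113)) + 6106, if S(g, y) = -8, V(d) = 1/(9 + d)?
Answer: 2123227/408 ≈ 5204.0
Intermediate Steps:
s = -21 (s = -3*7 = -21)
a = 1/408 (a = 1/((9 - 21)*(-34)) = -1/34/(-12) = -1/12*(-1/34) = 1/408 ≈ 0.0024510)
Y(Q) = -8*Q
T(o, J) = 2 - 5*o (T(o, J) = -5*o + 2 = 2 - 5*o)
(T(a, -169) + Y(113)) + 6106 = ((2 - 5*1/408) - 8*113) + 6106 = ((2 - 5/408) - 904) + 6106 = (811/408 - 904) + 6106 = -368021/408 + 6106 = 2123227/408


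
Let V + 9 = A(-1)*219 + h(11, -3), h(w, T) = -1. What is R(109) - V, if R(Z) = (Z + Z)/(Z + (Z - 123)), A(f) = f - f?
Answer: 1168/95 ≈ 12.295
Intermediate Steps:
A(f) = 0
V = -10 (V = -9 + (0*219 - 1) = -9 + (0 - 1) = -9 - 1 = -10)
R(Z) = 2*Z/(-123 + 2*Z) (R(Z) = (2*Z)/(Z + (-123 + Z)) = (2*Z)/(-123 + 2*Z) = 2*Z/(-123 + 2*Z))
R(109) - V = 2*109/(-123 + 2*109) - 1*(-10) = 2*109/(-123 + 218) + 10 = 2*109/95 + 10 = 2*109*(1/95) + 10 = 218/95 + 10 = 1168/95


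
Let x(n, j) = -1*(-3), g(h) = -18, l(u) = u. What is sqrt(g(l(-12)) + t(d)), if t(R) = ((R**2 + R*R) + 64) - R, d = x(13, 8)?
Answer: sqrt(61) ≈ 7.8102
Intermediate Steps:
x(n, j) = 3
d = 3
t(R) = 64 - R + 2*R**2 (t(R) = ((R**2 + R**2) + 64) - R = (2*R**2 + 64) - R = (64 + 2*R**2) - R = 64 - R + 2*R**2)
sqrt(g(l(-12)) + t(d)) = sqrt(-18 + (64 - 1*3 + 2*3**2)) = sqrt(-18 + (64 - 3 + 2*9)) = sqrt(-18 + (64 - 3 + 18)) = sqrt(-18 + 79) = sqrt(61)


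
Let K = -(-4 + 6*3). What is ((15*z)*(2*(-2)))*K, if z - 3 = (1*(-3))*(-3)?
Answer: 10080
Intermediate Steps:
z = 12 (z = 3 + (1*(-3))*(-3) = 3 - 3*(-3) = 3 + 9 = 12)
K = -14 (K = -(-4 + 18) = -1*14 = -14)
((15*z)*(2*(-2)))*K = ((15*12)*(2*(-2)))*(-14) = (180*(-4))*(-14) = -720*(-14) = 10080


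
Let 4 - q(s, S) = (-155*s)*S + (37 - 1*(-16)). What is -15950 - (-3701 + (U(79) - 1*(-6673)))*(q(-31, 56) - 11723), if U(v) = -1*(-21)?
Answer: 840574086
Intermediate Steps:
q(s, S) = -49 + 155*S*s (q(s, S) = 4 - ((-155*s)*S + (37 - 1*(-16))) = 4 - (-155*S*s + (37 + 16)) = 4 - (-155*S*s + 53) = 4 - (53 - 155*S*s) = 4 + (-53 + 155*S*s) = -49 + 155*S*s)
U(v) = 21
-15950 - (-3701 + (U(79) - 1*(-6673)))*(q(-31, 56) - 11723) = -15950 - (-3701 + (21 - 1*(-6673)))*((-49 + 155*56*(-31)) - 11723) = -15950 - (-3701 + (21 + 6673))*((-49 - 269080) - 11723) = -15950 - (-3701 + 6694)*(-269129 - 11723) = -15950 - 2993*(-280852) = -15950 - 1*(-840590036) = -15950 + 840590036 = 840574086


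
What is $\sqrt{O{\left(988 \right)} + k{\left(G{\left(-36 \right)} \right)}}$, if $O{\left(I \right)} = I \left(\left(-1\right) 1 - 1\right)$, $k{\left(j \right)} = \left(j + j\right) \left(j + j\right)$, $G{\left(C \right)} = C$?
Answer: $2 \sqrt{802} \approx 56.639$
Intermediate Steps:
$k{\left(j \right)} = 4 j^{2}$ ($k{\left(j \right)} = 2 j 2 j = 4 j^{2}$)
$O{\left(I \right)} = - 2 I$ ($O{\left(I \right)} = I \left(-1 - 1\right) = I \left(-2\right) = - 2 I$)
$\sqrt{O{\left(988 \right)} + k{\left(G{\left(-36 \right)} \right)}} = \sqrt{\left(-2\right) 988 + 4 \left(-36\right)^{2}} = \sqrt{-1976 + 4 \cdot 1296} = \sqrt{-1976 + 5184} = \sqrt{3208} = 2 \sqrt{802}$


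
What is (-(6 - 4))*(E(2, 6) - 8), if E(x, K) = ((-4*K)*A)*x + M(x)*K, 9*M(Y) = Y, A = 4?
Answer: 1192/3 ≈ 397.33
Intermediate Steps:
M(Y) = Y/9
E(x, K) = -143*K*x/9 (E(x, K) = (-4*K*4)*x + (x/9)*K = (-16*K)*x + K*x/9 = -16*K*x + K*x/9 = -143*K*x/9)
(-(6 - 4))*(E(2, 6) - 8) = (-(6 - 4))*(-143/9*6*2 - 8) = (-1*2)*(-572/3 - 8) = -2*(-596/3) = 1192/3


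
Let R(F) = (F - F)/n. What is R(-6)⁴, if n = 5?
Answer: 0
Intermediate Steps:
R(F) = 0 (R(F) = (F - F)/5 = 0*(⅕) = 0)
R(-6)⁴ = 0⁴ = 0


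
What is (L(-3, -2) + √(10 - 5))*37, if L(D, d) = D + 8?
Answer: 185 + 37*√5 ≈ 267.73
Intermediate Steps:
L(D, d) = 8 + D
(L(-3, -2) + √(10 - 5))*37 = ((8 - 3) + √(10 - 5))*37 = (5 + √5)*37 = 185 + 37*√5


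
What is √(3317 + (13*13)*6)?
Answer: √4331 ≈ 65.810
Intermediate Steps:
√(3317 + (13*13)*6) = √(3317 + 169*6) = √(3317 + 1014) = √4331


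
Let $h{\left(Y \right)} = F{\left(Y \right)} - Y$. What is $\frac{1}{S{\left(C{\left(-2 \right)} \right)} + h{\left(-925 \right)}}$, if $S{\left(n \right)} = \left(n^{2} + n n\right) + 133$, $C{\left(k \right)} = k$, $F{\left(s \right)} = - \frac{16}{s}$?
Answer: $\frac{925}{986066} \approx 0.00093807$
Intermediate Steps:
$S{\left(n \right)} = 133 + 2 n^{2}$ ($S{\left(n \right)} = \left(n^{2} + n^{2}\right) + 133 = 2 n^{2} + 133 = 133 + 2 n^{2}$)
$h{\left(Y \right)} = - Y - \frac{16}{Y}$ ($h{\left(Y \right)} = - \frac{16}{Y} - Y = - Y - \frac{16}{Y}$)
$\frac{1}{S{\left(C{\left(-2 \right)} \right)} + h{\left(-925 \right)}} = \frac{1}{\left(133 + 2 \left(-2\right)^{2}\right) - \left(-925 + \frac{16}{-925}\right)} = \frac{1}{\left(133 + 2 \cdot 4\right) + \left(925 - - \frac{16}{925}\right)} = \frac{1}{\left(133 + 8\right) + \left(925 + \frac{16}{925}\right)} = \frac{1}{141 + \frac{855641}{925}} = \frac{1}{\frac{986066}{925}} = \frac{925}{986066}$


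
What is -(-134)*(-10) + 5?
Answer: -1335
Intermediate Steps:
-(-134)*(-10) + 5 = -134*10 + 5 = -1340 + 5 = -1335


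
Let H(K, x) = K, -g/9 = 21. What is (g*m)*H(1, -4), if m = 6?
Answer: -1134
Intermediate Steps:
g = -189 (g = -9*21 = -189)
(g*m)*H(1, -4) = -189*6*1 = -1134*1 = -1134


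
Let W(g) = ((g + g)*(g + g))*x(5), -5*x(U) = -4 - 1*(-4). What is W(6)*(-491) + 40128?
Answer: 40128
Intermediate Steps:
x(U) = 0 (x(U) = -(-4 - 1*(-4))/5 = -(-4 + 4)/5 = -1/5*0 = 0)
W(g) = 0 (W(g) = ((g + g)*(g + g))*0 = ((2*g)*(2*g))*0 = (4*g**2)*0 = 0)
W(6)*(-491) + 40128 = 0*(-491) + 40128 = 0 + 40128 = 40128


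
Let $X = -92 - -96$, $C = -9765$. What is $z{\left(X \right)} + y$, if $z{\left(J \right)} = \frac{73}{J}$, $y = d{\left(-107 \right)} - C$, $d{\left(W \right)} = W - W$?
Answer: $\frac{39133}{4} \approx 9783.3$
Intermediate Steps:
$d{\left(W \right)} = 0$
$y = 9765$ ($y = 0 - -9765 = 0 + 9765 = 9765$)
$X = 4$ ($X = -92 + 96 = 4$)
$z{\left(X \right)} + y = \frac{73}{4} + 9765 = \frac{39133}{4}$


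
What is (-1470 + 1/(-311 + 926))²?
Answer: 817304594401/378225 ≈ 2.1609e+6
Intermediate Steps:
(-1470 + 1/(-311 + 926))² = (-1470 + 1/615)² = (-904049/615)² = 817304594401/378225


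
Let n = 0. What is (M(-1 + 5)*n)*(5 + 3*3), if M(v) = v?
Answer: 0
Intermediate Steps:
(M(-1 + 5)*n)*(5 + 3*3) = ((-1 + 5)*0)*(5 + 3*3) = (4*0)*(5 + 9) = 0*14 = 0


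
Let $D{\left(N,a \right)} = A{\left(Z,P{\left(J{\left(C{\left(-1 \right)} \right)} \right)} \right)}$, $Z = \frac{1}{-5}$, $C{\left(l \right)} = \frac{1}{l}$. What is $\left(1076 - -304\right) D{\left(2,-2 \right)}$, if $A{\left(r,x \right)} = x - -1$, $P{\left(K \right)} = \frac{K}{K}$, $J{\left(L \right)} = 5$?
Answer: $2760$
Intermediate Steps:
$P{\left(K \right)} = 1$
$Z = - \frac{1}{5} \approx -0.2$
$A{\left(r,x \right)} = 1 + x$ ($A{\left(r,x \right)} = x + 1 = 1 + x$)
$D{\left(N,a \right)} = 2$ ($D{\left(N,a \right)} = 1 + 1 = 2$)
$\left(1076 - -304\right) D{\left(2,-2 \right)} = \left(1076 - -304\right) 2 = \left(1076 + 304\right) 2 = 1380 \cdot 2 = 2760$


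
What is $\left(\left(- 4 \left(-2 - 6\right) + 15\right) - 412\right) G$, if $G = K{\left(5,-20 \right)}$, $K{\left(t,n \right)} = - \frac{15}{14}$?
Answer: $\frac{5475}{14} \approx 391.07$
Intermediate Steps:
$K{\left(t,n \right)} = - \frac{15}{14}$ ($K{\left(t,n \right)} = \left(-15\right) \frac{1}{14} = - \frac{15}{14}$)
$G = - \frac{15}{14} \approx -1.0714$
$\left(\left(- 4 \left(-2 - 6\right) + 15\right) - 412\right) G = \left(\left(- 4 \left(-2 - 6\right) + 15\right) - 412\right) \left(- \frac{15}{14}\right) = \left(\left(\left(-4\right) \left(-8\right) + 15\right) - 412\right) \left(- \frac{15}{14}\right) = \left(\left(32 + 15\right) - 412\right) \left(- \frac{15}{14}\right) = \left(47 - 412\right) \left(- \frac{15}{14}\right) = \left(-365\right) \left(- \frac{15}{14}\right) = \frac{5475}{14}$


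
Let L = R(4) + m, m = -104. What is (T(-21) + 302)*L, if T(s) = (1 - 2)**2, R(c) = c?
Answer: -30300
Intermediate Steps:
T(s) = 1 (T(s) = (-1)**2 = 1)
L = -100 (L = 4 - 104 = -100)
(T(-21) + 302)*L = (1 + 302)*(-100) = 303*(-100) = -30300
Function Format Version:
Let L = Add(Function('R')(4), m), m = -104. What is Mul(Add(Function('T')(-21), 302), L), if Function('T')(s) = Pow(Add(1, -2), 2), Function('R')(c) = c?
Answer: -30300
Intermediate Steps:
Function('T')(s) = 1 (Function('T')(s) = Pow(-1, 2) = 1)
L = -100 (L = Add(4, -104) = -100)
Mul(Add(Function('T')(-21), 302), L) = Mul(Add(1, 302), -100) = Mul(303, -100) = -30300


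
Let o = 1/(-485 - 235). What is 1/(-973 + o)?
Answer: -720/700561 ≈ -0.0010277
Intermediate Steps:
o = -1/720 (o = 1/(-720) = -1/720 ≈ -0.0013889)
1/(-973 + o) = 1/(-973 - 1/720) = 1/(-700561/720) = -720/700561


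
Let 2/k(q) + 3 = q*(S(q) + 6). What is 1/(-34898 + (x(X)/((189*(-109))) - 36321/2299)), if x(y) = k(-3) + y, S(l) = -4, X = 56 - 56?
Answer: -426255291/14882191381009 ≈ -2.8642e-5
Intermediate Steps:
X = 0
k(q) = 2/(-3 + 2*q) (k(q) = 2/(-3 + q*(-4 + 6)) = 2/(-3 + q*2) = 2/(-3 + 2*q))
x(y) = -2/9 + y (x(y) = 2/(-3 + 2*(-3)) + y = 2/(-3 - 6) + y = 2/(-9) + y = 2*(-⅑) + y = -2/9 + y)
1/(-34898 + (x(X)/((189*(-109))) - 36321/2299)) = 1/(-34898 + ((-2/9 + 0)/((189*(-109))) - 36321/2299)) = 1/(-34898 + (-2/9/(-20601) - 36321*1/2299)) = 1/(-34898 + (-2/9*(-1/20601) - 36321/2299)) = 1/(-34898 + (2/185409 - 36321/2299)) = 1/(-34898 - 6734235691/426255291) = 1/(-14882191381009/426255291) = -426255291/14882191381009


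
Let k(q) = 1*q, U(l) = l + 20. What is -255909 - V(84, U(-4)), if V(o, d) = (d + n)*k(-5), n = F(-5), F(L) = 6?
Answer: -255799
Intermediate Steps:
n = 6
U(l) = 20 + l
k(q) = q
V(o, d) = -30 - 5*d (V(o, d) = (d + 6)*(-5) = (6 + d)*(-5) = -30 - 5*d)
-255909 - V(84, U(-4)) = -255909 - (-30 - 5*(20 - 4)) = -255909 - (-30 - 5*16) = -255909 - (-30 - 80) = -255909 - 1*(-110) = -255909 + 110 = -255799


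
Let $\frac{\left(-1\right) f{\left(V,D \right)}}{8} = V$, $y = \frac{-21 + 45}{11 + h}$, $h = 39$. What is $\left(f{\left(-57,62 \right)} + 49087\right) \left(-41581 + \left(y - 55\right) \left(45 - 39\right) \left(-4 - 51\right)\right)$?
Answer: $- \frac{5843448221}{5} \approx -1.1687 \cdot 10^{9}$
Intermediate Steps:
$y = \frac{12}{25}$ ($y = \frac{-21 + 45}{11 + 39} = \frac{24}{50} = 24 \cdot \frac{1}{50} = \frac{12}{25} \approx 0.48$)
$f{\left(V,D \right)} = - 8 V$
$\left(f{\left(-57,62 \right)} + 49087\right) \left(-41581 + \left(y - 55\right) \left(45 - 39\right) \left(-4 - 51\right)\right) = \left(\left(-8\right) \left(-57\right) + 49087\right) \left(-41581 + \left(\frac{12}{25} - 55\right) \left(45 - 39\right) \left(-4 - 51\right)\right) = \left(456 + 49087\right) \left(-41581 - \frac{1363 \cdot 6 \left(-55\right)}{25}\right) = 49543 \left(-41581 - - \frac{89958}{5}\right) = 49543 \left(-41581 + \frac{89958}{5}\right) = 49543 \left(- \frac{117947}{5}\right) = - \frac{5843448221}{5}$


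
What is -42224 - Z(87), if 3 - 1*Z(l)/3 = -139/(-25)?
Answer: -1055408/25 ≈ -42216.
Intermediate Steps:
Z(l) = -192/25 (Z(l) = 9 - (-417)/(-25) = 9 - (-417)*(-1)/25 = 9 - 3*139/25 = 9 - 417/25 = -192/25)
-42224 - Z(87) = -42224 - 1*(-192/25) = -42224 + 192/25 = -1055408/25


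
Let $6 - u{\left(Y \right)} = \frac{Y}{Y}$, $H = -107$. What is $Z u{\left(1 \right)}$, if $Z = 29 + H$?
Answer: $-390$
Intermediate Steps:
$u{\left(Y \right)} = 5$ ($u{\left(Y \right)} = 6 - \frac{Y}{Y} = 6 - 1 = 5$)
$Z = -78$ ($Z = 29 - 107 = -78$)
$Z u{\left(1 \right)} = \left(-78\right) 5 = -390$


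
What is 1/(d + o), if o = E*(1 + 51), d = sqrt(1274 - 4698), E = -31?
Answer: -403/650492 - I*sqrt(214)/650492 ≈ -0.00061953 - 2.2489e-5*I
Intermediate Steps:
d = 4*I*sqrt(214) (d = sqrt(-3424) = 4*I*sqrt(214) ≈ 58.515*I)
o = -1612 (o = -31*(1 + 51) = -31*52 = -1612)
1/(d + o) = 1/(4*I*sqrt(214) - 1612) = 1/(-1612 + 4*I*sqrt(214))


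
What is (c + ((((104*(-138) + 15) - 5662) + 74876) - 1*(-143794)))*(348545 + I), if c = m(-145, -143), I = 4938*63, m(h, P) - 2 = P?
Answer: 130958130670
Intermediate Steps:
m(h, P) = 2 + P
I = 311094
c = -141 (c = 2 - 143 = -141)
(c + ((((104*(-138) + 15) - 5662) + 74876) - 1*(-143794)))*(348545 + I) = (-141 + ((((104*(-138) + 15) - 5662) + 74876) - 1*(-143794)))*(348545 + 311094) = (-141 + ((((-14352 + 15) - 5662) + 74876) + 143794))*659639 = (-141 + (((-14337 - 5662) + 74876) + 143794))*659639 = (-141 + ((-19999 + 74876) + 143794))*659639 = (-141 + (54877 + 143794))*659639 = (-141 + 198671)*659639 = 198530*659639 = 130958130670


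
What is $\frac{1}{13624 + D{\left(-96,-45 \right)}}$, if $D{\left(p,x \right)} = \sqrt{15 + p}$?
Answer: $\frac{13624}{185613457} - \frac{9 i}{185613457} \approx 7.34 \cdot 10^{-5} - 4.8488 \cdot 10^{-8} i$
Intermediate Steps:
$\frac{1}{13624 + D{\left(-96,-45 \right)}} = \frac{1}{13624 + \sqrt{15 - 96}} = \frac{1}{13624 + \sqrt{-81}} = \frac{1}{13624 + 9 i} = \frac{13624 - 9 i}{185613457}$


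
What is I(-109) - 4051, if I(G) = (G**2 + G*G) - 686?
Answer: 19025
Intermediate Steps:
I(G) = -686 + 2*G**2 (I(G) = (G**2 + G**2) - 686 = 2*G**2 - 686 = -686 + 2*G**2)
I(-109) - 4051 = (-686 + 2*(-109)**2) - 4051 = (-686 + 2*11881) - 4051 = (-686 + 23762) - 4051 = 23076 - 4051 = 19025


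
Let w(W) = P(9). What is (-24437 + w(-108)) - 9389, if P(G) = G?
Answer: -33817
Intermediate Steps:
w(W) = 9
(-24437 + w(-108)) - 9389 = (-24437 + 9) - 9389 = -24428 - 9389 = -33817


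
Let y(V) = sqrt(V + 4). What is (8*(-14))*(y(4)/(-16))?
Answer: 14*sqrt(2) ≈ 19.799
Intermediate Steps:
y(V) = sqrt(4 + V)
(8*(-14))*(y(4)/(-16)) = (8*(-14))*(sqrt(4 + 4)/(-16)) = -112*sqrt(8)*(-1)/16 = -112*2*sqrt(2)*(-1)/16 = -(-14)*sqrt(2) = 14*sqrt(2)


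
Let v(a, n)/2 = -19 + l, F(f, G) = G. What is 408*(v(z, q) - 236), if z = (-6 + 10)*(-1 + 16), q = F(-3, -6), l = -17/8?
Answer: -113526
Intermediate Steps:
l = -17/8 (l = -17*⅛ = -17/8 ≈ -2.1250)
q = -6
z = 60 (z = 4*15 = 60)
v(a, n) = -169/4 (v(a, n) = 2*(-19 - 17/8) = 2*(-169/8) = -169/4)
408*(v(z, q) - 236) = 408*(-169/4 - 236) = 408*(-1113/4) = -113526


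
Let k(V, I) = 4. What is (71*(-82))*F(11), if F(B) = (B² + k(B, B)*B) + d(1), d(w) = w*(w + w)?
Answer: -972274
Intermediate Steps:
d(w) = 2*w² (d(w) = w*(2*w) = 2*w²)
F(B) = 2 + B² + 4*B (F(B) = (B² + 4*B) + 2*1² = (B² + 4*B) + 2*1 = (B² + 4*B) + 2 = 2 + B² + 4*B)
(71*(-82))*F(11) = (71*(-82))*(2 + 11² + 4*11) = -5822*(2 + 121 + 44) = -5822*167 = -972274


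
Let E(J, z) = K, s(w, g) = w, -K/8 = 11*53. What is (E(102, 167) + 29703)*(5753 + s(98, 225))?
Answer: 146503189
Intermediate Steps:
K = -4664 (K = -88*53 = -8*583 = -4664)
E(J, z) = -4664
(E(102, 167) + 29703)*(5753 + s(98, 225)) = (-4664 + 29703)*(5753 + 98) = 25039*5851 = 146503189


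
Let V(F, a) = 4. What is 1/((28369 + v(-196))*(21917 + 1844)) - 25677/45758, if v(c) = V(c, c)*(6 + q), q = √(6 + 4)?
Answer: -491848637818843039/876504655090693182 - 4*√10/19155222148929 ≈ -0.56115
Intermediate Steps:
q = √10 ≈ 3.1623
v(c) = 24 + 4*√10 (v(c) = 4*(6 + √10) = 24 + 4*√10)
1/((28369 + v(-196))*(21917 + 1844)) - 25677/45758 = 1/((28369 + (24 + 4*√10))*(21917 + 1844)) - 25677/45758 = 1/((28393 + 4*√10)*23761) - 25677*1/45758 = (1/23761)/(28393 + 4*√10) - 25677/45758 = 1/(23761*(28393 + 4*√10)) - 25677/45758 = -25677/45758 + 1/(23761*(28393 + 4*√10))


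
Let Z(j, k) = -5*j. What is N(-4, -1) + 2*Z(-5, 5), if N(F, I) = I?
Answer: 49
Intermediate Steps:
N(-4, -1) + 2*Z(-5, 5) = -1 + 2*(-5*(-5)) = -1 + 2*25 = -1 + 50 = 49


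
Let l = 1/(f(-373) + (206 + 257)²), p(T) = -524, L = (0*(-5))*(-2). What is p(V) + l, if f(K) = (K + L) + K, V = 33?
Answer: -111938451/213623 ≈ -524.00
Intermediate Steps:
L = 0 (L = 0*(-2) = 0)
f(K) = 2*K (f(K) = (K + 0) + K = K + K = 2*K)
l = 1/213623 (l = 1/(2*(-373) + (206 + 257)²) = 1/(-746 + 463²) = 1/(-746 + 214369) = 1/213623 ≈ 4.6811e-6)
p(V) + l = -524 + 1/213623 = -111938451/213623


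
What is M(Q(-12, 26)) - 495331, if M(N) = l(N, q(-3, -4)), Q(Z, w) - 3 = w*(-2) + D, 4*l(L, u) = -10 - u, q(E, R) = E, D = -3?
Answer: -1981331/4 ≈ -4.9533e+5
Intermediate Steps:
l(L, u) = -5/2 - u/4 (l(L, u) = (-10 - u)/4 = -5/2 - u/4)
Q(Z, w) = -2*w (Q(Z, w) = 3 + (w*(-2) - 3) = 3 + (-2*w - 3) = 3 + (-3 - 2*w) = -2*w)
M(N) = -7/4 (M(N) = -5/2 - ¼*(-3) = -5/2 + ¾ = -7/4)
M(Q(-12, 26)) - 495331 = -7/4 - 495331 = -1981331/4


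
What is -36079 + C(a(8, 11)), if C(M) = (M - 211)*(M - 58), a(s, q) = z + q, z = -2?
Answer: -26181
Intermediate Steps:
a(s, q) = -2 + q
C(M) = (-211 + M)*(-58 + M)
-36079 + C(a(8, 11)) = -36079 + (12238 + (-2 + 11)² - 269*(-2 + 11)) = -36079 + (12238 + 9² - 269*9) = -36079 + (12238 + 81 - 2421) = -36079 + 9898 = -26181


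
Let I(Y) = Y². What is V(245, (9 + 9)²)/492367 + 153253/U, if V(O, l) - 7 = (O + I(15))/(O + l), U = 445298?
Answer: 42936856507213/124753272968254 ≈ 0.34417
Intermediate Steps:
V(O, l) = 7 + (225 + O)/(O + l) (V(O, l) = 7 + (O + 15²)/(O + l) = 7 + (O + 225)/(O + l) = 7 + (225 + O)/(O + l))
V(245, (9 + 9)²)/492367 + 153253/U = ((225 + 7*(9 + 9)² + 8*245)/(245 + (9 + 9)²))/492367 + 153253/445298 = ((225 + 7*18² + 1960)/(245 + 18²))*(1/492367) + 153253*(1/445298) = ((225 + 7*324 + 1960)/(245 + 324))*(1/492367) + 153253/445298 = ((225 + 2268 + 1960)/569)*(1/492367) + 153253/445298 = ((1/569)*4453)*(1/492367) + 153253/445298 = (4453/569)*(1/492367) + 153253/445298 = 4453/280156823 + 153253/445298 = 42936856507213/124753272968254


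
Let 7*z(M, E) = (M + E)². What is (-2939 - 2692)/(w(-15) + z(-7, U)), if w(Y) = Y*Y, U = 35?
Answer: -5631/337 ≈ -16.709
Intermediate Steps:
z(M, E) = (E + M)²/7 (z(M, E) = (M + E)²/7 = (E + M)²/7)
w(Y) = Y²
(-2939 - 2692)/(w(-15) + z(-7, U)) = (-2939 - 2692)/((-15)² + (35 - 7)²/7) = -5631/(225 + (⅐)*28²) = -5631/(225 + (⅐)*784) = -5631/(225 + 112) = -5631/337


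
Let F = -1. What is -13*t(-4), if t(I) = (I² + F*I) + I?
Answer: -208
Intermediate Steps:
t(I) = I² (t(I) = (I² - I) + I = I²)
-13*t(-4) = -13*(-4)² = -13*16 = -208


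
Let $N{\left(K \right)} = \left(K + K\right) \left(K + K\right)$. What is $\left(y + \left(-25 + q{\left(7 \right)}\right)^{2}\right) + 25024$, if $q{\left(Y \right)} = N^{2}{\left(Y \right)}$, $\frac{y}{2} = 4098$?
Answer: $1473902101$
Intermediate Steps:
$y = 8196$ ($y = 2 \cdot 4098 = 8196$)
$N{\left(K \right)} = 4 K^{2}$ ($N{\left(K \right)} = 2 K 2 K = 4 K^{2}$)
$q{\left(Y \right)} = 16 Y^{4}$ ($q{\left(Y \right)} = \left(4 Y^{2}\right)^{2} = 16 Y^{4}$)
$\left(y + \left(-25 + q{\left(7 \right)}\right)^{2}\right) + 25024 = \left(8196 + \left(-25 + 16 \cdot 7^{4}\right)^{2}\right) + 25024 = \left(8196 + \left(-25 + 16 \cdot 2401\right)^{2}\right) + 25024 = \left(8196 + \left(-25 + 38416\right)^{2}\right) + 25024 = \left(8196 + 38391^{2}\right) + 25024 = \left(8196 + 1473868881\right) + 25024 = 1473877077 + 25024 = 1473902101$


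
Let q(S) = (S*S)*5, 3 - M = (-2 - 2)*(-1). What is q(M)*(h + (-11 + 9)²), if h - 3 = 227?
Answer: 1170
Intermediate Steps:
M = -1 (M = 3 - (-2 - 2)*(-1) = 3 - (-4)*(-1) = 3 - 1*4 = 3 - 4 = -1)
q(S) = 5*S² (q(S) = S²*5 = 5*S²)
h = 230 (h = 3 + 227 = 230)
q(M)*(h + (-11 + 9)²) = (5*(-1)²)*(230 + (-11 + 9)²) = (5*1)*(230 + (-2)²) = 5*(230 + 4) = 5*234 = 1170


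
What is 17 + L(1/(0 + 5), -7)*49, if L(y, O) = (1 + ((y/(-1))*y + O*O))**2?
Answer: 76450674/625 ≈ 1.2232e+5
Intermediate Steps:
L(y, O) = (1 + O**2 - y**2)**2 (L(y, O) = (1 + ((y*(-1))*y + O**2))**2 = (1 + ((-y)*y + O**2))**2 = (1 + (-y**2 + O**2))**2 = (1 + (O**2 - y**2))**2 = (1 + O**2 - y**2)**2)
17 + L(1/(0 + 5), -7)*49 = 17 + (1 + (-7)**2 - (1/(0 + 5))**2)**2*49 = 17 + (1 + 49 - (1/5)**2)**2*49 = 17 + (1 + 49 - 1*1/25)**2*49 = 17 + (1 + 49 - 1/25)**2*49 = 17 + (1249/25)**2*49 = 17 + (1560001/625)*49 = 17 + 76440049/625 = 76450674/625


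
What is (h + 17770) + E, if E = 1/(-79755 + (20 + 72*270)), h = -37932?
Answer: -1215667791/60295 ≈ -20162.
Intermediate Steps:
E = -1/60295 (E = 1/(-79755 + (20 + 19440)) = 1/(-79755 + 19460) = 1/(-60295) = -1/60295 ≈ -1.6585e-5)
(h + 17770) + E = (-37932 + 17770) - 1/60295 = -20162 - 1/60295 = -1215667791/60295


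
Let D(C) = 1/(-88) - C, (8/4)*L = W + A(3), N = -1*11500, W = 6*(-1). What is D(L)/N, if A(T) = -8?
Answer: -123/202400 ≈ -0.00060771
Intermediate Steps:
W = -6
N = -11500
L = -7 (L = (-6 - 8)/2 = (½)*(-14) = -7)
D(C) = -1/88 - C
D(L)/N = (-1/88 - 1*(-7))/(-11500) = (-1/88 + 7)*(-1/11500) = (615/88)*(-1/11500) = -123/202400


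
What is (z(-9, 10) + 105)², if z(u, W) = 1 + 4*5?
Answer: 15876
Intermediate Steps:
z(u, W) = 21 (z(u, W) = 1 + 20 = 21)
(z(-9, 10) + 105)² = (21 + 105)² = 126² = 15876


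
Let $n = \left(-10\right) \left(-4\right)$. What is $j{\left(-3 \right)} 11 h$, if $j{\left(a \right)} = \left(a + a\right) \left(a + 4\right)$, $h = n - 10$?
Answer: $-1980$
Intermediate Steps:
$n = 40$
$h = 30$ ($h = 40 - 10 = 30$)
$j{\left(a \right)} = 2 a \left(4 + a\right)$
$j{\left(-3 \right)} 11 h = 2 \left(-3\right) \left(4 - 3\right) 11 \cdot 30 = 2 \left(-3\right) 1 \cdot 11 \cdot 30 = \left(-6\right) 11 \cdot 30 = \left(-66\right) 30 = -1980$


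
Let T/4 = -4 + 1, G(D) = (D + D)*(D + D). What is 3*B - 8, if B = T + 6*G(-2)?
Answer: 244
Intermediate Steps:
G(D) = 4*D**2 (G(D) = (2*D)*(2*D) = 4*D**2)
T = -12 (T = 4*(-4 + 1) = 4*(-3) = -12)
B = 84 (B = -12 + 6*(4*(-2)**2) = -12 + 6*(4*4) = -12 + 6*16 = -12 + 96 = 84)
3*B - 8 = 3*84 - 8 = 252 - 8 = 244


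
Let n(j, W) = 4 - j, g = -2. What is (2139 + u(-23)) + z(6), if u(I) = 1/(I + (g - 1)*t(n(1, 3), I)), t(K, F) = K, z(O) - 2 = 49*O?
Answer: 77919/32 ≈ 2435.0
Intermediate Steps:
z(O) = 2 + 49*O
u(I) = 1/(-9 + I) (u(I) = 1/(I + (-2 - 1)*(4 - 1*1)) = 1/(I - 3*(4 - 1)) = 1/(I - 3*3) = 1/(I - 9) = 1/(-9 + I))
(2139 + u(-23)) + z(6) = (2139 + 1/(-9 - 23)) + (2 + 49*6) = (2139 + 1/(-32)) + (2 + 294) = (2139 - 1/32) + 296 = 68447/32 + 296 = 77919/32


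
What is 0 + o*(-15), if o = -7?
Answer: 105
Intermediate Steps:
0 + o*(-15) = 0 - 7*(-15) = 0 + 105 = 105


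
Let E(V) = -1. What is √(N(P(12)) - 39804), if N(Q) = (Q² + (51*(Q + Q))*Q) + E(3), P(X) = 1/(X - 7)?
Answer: 3*I*√110558/5 ≈ 199.5*I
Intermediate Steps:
P(X) = 1/(-7 + X)
N(Q) = -1 + 103*Q² (N(Q) = (Q² + (51*(Q + Q))*Q) - 1 = (Q² + (51*(2*Q))*Q) - 1 = (Q² + (102*Q)*Q) - 1 = (Q² + 102*Q²) - 1 = 103*Q² - 1 = -1 + 103*Q²)
√(N(P(12)) - 39804) = √((-1 + 103*(1/(-7 + 12))²) - 39804) = √((-1 + 103*(1/5)²) - 39804) = √((-1 + 103*(⅕)²) - 39804) = √((-1 + 103*(1/25)) - 39804) = √((-1 + 103/25) - 39804) = √(78/25 - 39804) = √(-995022/25) = 3*I*√110558/5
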